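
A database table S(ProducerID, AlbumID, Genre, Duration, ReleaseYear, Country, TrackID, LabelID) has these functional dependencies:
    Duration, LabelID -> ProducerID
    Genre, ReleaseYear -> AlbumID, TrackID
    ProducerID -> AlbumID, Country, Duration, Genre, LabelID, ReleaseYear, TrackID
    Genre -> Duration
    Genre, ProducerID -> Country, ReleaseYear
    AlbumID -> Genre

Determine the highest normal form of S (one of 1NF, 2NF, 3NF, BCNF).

2NF

Candidate keys: {AlbumID, LabelID}, {Duration, LabelID}, {Genre, LabelID}, {ProducerID}. Prime attributes: {AlbumID, Duration, Genre, LabelID, ProducerID}.
For Genre, ReleaseYear -> AlbumID, TrackID we have {Genre, ReleaseYear}⁺ = {AlbumID, Duration, Genre, ReleaseYear, TrackID}; {Genre, ReleaseYear} is not a superkey, so BCNF fails.
Genre, ReleaseYear -> AlbumID, TrackID determines the non-prime attribute {TrackID} from a non-superkey — 3NF is violated.
Checking every proper subset of each key, none determines a non-prime attribute — 2NF is satisfied.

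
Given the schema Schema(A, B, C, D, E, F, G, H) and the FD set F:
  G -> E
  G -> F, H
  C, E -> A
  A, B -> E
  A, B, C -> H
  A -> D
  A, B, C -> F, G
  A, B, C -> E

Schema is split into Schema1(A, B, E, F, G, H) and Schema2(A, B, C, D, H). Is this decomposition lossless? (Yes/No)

Common attributes: {A, B, H}; their closure is {A, B, D, E, H}.
The closure covers neither Schema1 nor Schema2 entirely; the join is not lossless.

No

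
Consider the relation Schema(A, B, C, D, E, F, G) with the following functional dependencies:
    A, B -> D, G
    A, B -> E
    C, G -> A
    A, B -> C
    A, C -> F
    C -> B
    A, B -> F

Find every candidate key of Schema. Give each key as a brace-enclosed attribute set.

{A, B}, {A, C}, {C, G}

Closure of {A, B} is {A, B, C, D, E, F, G}, the whole schema; {A, B} is a candidate key.
Closure of {A, C} is {A, B, C, D, E, F, G}, the whole schema; {A, C} is a candidate key.
Closure of {C, G} is {A, B, C, D, E, F, G}, the whole schema; {C, G} is a candidate key.
No proper subset of any of these is a key, and no other minimal superkey exists.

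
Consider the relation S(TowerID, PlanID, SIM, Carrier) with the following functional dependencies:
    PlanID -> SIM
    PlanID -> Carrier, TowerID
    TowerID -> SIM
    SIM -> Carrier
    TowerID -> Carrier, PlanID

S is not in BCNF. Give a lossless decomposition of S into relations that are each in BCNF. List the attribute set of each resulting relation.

Candidate keys of the original relation: {PlanID}, {TowerID}.
In {Carrier, PlanID, SIM, TowerID}, {SIM} is not a superkey ({SIM}⁺ restricted to this set is {Carrier, SIM}), so split on SIM -> Carrier into {Carrier, SIM} and {PlanID, SIM, TowerID}.
{Carrier, SIM} has no BCNF violation.
{PlanID, SIM, TowerID} has no BCNF violation.

{Carrier, SIM}; {PlanID, SIM, TowerID}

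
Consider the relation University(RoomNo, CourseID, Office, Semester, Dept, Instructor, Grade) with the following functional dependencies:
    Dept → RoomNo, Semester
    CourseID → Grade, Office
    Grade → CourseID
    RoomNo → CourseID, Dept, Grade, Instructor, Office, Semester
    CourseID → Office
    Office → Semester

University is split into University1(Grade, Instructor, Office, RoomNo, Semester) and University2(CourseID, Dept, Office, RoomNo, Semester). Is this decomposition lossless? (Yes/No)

Yes

University1 ∩ University2 = {Office, RoomNo, Semester}; its closure under F is {CourseID, Dept, Grade, Instructor, Office, RoomNo, Semester}.
University1 is contained in that closure, so University1 ∩ University2 → University1 holds and the join is lossless.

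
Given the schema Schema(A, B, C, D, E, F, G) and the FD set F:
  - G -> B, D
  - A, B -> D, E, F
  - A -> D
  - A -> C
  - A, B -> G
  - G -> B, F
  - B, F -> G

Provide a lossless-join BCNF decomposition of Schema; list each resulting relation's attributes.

{A, C}; {A, E, G}; {B, D, F, G}

Candidate keys of the original relation: {A, B}, {A, G}.
{A, B, C, D, E, F, G}: {G} determines {B, D, F, G} here but is not a superkey — split on G -> B, D, F, giving {B, D, F, G} and {A, C, E, G}.
{B, D, F, G} has no BCNF violation.
{A, C, E, G}: {A} determines {A, C} here but is not a superkey — split on A -> C, giving {A, C} and {A, E, G}.
{A, C} has no BCNF violation.
{A, E, G} has no BCNF violation.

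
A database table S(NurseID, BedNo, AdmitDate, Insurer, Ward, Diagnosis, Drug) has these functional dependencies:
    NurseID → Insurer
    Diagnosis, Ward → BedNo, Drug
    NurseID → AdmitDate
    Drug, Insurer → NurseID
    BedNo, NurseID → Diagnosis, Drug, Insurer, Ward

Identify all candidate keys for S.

{BedNo, Drug, Insurer}, {BedNo, NurseID}, {Diagnosis, Insurer, Ward}, {Diagnosis, NurseID, Ward}

Closure of {BedNo, NurseID} is {AdmitDate, BedNo, Diagnosis, Drug, Insurer, NurseID, Ward}, the whole schema; {BedNo, NurseID} is a candidate key.
Closure of {BedNo, Drug, Insurer} is {AdmitDate, BedNo, Diagnosis, Drug, Insurer, NurseID, Ward}, the whole schema; {BedNo, Drug, Insurer} is a candidate key.
Closure of {Diagnosis, Insurer, Ward} is {AdmitDate, BedNo, Diagnosis, Drug, Insurer, NurseID, Ward}, the whole schema; {Diagnosis, Insurer, Ward} is a candidate key.
Closure of {Diagnosis, NurseID, Ward} is {AdmitDate, BedNo, Diagnosis, Drug, Insurer, NurseID, Ward}, the whole schema; {Diagnosis, NurseID, Ward} is a candidate key.
Any other superkey properly contains one of these, so there are no further candidate keys.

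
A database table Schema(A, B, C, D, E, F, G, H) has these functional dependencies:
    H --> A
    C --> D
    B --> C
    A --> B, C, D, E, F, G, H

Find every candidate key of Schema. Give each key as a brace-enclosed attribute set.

{A}, {H}

{A} is a candidate key since {A}⁺ = {A, B, C, D, E, F, G, H} covers every attribute.
{H} is a candidate key since {H}⁺ = {A, B, C, D, E, F, G, H} covers every attribute.
Any other superkey properly contains one of these, so there are no further candidate keys.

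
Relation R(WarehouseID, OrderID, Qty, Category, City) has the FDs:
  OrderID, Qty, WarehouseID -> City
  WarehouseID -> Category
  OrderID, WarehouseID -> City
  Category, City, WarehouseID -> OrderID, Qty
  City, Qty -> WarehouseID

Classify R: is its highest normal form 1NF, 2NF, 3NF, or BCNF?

Candidate keys: {City, Qty}, {City, WarehouseID}, {OrderID, WarehouseID}. Prime attributes: {City, OrderID, Qty, WarehouseID}.
WarehouseID -> Category breaks BCNF: {WarehouseID}⁺ = {Category, WarehouseID}, so {WarehouseID} is not a superkey.
WarehouseID -> Category has non-prime {Category} on the right and a non-superkey on the left, so 3NF fails.
Since {WarehouseID} ⊂ {City, WarehouseID} and {WarehouseID}⁺ ⊇ {Category} with {Category} non-prime, there is a partial dependency; 2NF fails.

1NF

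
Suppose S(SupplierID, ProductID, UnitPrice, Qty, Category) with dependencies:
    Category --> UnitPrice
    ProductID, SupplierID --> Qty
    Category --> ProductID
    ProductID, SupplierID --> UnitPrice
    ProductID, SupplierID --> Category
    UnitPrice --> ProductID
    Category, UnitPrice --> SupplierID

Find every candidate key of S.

{Category}, {ProductID, SupplierID}, {SupplierID, UnitPrice}

{Category}⁺ = {Category, ProductID, Qty, SupplierID, UnitPrice}, which is every attribute, so {Category} is a candidate key.
{ProductID, SupplierID}⁺ = {Category, ProductID, Qty, SupplierID, UnitPrice}, which is every attribute, so {ProductID, SupplierID} is a candidate key.
{SupplierID, UnitPrice}⁺ = {Category, ProductID, Qty, SupplierID, UnitPrice}, which is every attribute, so {SupplierID, UnitPrice} is a candidate key.
These are minimal and exhaustive — every other superkey contains one of them.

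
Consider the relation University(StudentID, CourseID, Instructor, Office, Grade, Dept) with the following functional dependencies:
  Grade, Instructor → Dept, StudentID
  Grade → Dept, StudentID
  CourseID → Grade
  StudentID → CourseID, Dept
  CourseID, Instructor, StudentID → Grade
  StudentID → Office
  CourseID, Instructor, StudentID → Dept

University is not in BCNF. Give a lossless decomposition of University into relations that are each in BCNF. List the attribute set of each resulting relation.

{CourseID, Dept, Grade, Office, StudentID}; {Grade, Instructor}

Candidate keys of the original relation: {CourseID, Instructor}, {Grade, Instructor}, {Instructor, StudentID}.
Within {CourseID, Dept, Grade, Instructor, Office, StudentID}: {Grade}⁺ ∩ {CourseID, Dept, Grade, Instructor, Office, StudentID} = {CourseID, Dept, Grade, Office, StudentID}, not the whole set, so Grade → CourseID, Dept, Office, StudentID violates BCNF; decompose into {CourseID, Dept, Grade, Office, StudentID} and {Grade, Instructor}.
{CourseID, Dept, Grade, Office, StudentID} has no BCNF violation.
{Grade, Instructor} has no BCNF violation.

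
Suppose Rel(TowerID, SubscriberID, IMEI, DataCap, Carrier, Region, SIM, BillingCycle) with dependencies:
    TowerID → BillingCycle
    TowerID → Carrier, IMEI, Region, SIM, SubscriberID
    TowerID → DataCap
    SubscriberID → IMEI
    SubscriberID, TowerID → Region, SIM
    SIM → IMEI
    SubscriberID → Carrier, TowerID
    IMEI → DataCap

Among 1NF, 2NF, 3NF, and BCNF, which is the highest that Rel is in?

Candidate keys: {SubscriberID}, {TowerID}. Prime attributes: {SubscriberID, TowerID}.
For SIM → IMEI we have {SIM}⁺ = {DataCap, IMEI, SIM}; {SIM} is not a superkey, so BCNF fails.
Because {IMEI} is non-prime and the left side of SIM → IMEI is not a superkey, the relation is not in 3NF.
Every candidate key is a single attribute, so no partial dependency is possible; 2NF holds.

2NF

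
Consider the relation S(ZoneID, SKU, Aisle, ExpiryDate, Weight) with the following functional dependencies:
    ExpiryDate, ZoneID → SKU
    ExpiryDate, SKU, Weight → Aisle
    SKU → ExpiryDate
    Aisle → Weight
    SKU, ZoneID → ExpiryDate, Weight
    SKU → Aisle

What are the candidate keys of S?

{ExpiryDate, ZoneID}, {SKU, ZoneID}

No FD produces {ZoneID}, so it must be in every candidate key.
{ExpiryDate, ZoneID}⁺ = {Aisle, ExpiryDate, SKU, Weight, ZoneID} — all of the relation — so {ExpiryDate, ZoneID} is a candidate key.
{SKU, ZoneID}⁺ = {Aisle, ExpiryDate, SKU, Weight, ZoneID} — all of the relation — so {SKU, ZoneID} is a candidate key.
No proper subset of any of these is a key, and no other minimal superkey exists.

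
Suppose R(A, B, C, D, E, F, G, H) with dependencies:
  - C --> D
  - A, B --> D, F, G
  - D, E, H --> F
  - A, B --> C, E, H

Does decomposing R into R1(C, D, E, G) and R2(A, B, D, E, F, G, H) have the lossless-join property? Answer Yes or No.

No

The shared attributes are {D, E, G} and {D, E, G}⁺ = {D, E, G}.
The closure covers neither R1 nor R2 entirely; the join is not lossless.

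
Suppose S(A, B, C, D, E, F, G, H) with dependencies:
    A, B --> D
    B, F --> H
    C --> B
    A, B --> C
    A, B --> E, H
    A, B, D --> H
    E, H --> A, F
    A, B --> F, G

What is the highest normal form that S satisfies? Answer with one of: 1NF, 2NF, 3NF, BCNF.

3NF

Candidate keys: {A, B}, {A, C}, {B, E, F}, {B, E, H}, {C, E, F}, {C, E, H}. Prime attributes: {A, B, C, E, F, H}.
For B, F --> H we have {B, F}⁺ = {B, F, H}; {B, F} is not a superkey, so BCNF fails.
But every attribute on its right side ({H}) is prime, and the same holds for every other non-superkey FD, so 3NF still holds.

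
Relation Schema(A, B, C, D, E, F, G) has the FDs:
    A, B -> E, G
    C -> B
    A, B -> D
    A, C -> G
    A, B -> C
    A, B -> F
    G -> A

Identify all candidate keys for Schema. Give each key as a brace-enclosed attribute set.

{A, B}⁺ = {A, B, C, D, E, F, G} — all of the relation — so {A, B} is a candidate key.
{A, C}⁺ = {A, B, C, D, E, F, G} — all of the relation — so {A, C} is a candidate key.
{B, G}⁺ = {A, B, C, D, E, F, G} — all of the relation — so {B, G} is a candidate key.
{C, G}⁺ = {A, B, C, D, E, F, G} — all of the relation — so {C, G} is a candidate key.
These are minimal and exhaustive — every other superkey contains one of them.

{A, B}, {A, C}, {B, G}, {C, G}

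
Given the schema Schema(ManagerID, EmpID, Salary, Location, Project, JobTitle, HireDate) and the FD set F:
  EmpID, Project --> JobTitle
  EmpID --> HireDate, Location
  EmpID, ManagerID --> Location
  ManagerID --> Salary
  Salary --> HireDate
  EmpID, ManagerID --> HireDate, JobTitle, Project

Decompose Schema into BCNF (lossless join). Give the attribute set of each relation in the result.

Candidate key of the original relation: {EmpID, ManagerID}.
In {EmpID, HireDate, JobTitle, Location, ManagerID, Project, Salary}, {EmpID, Project} is not a superkey ({EmpID, Project}⁺ restricted to this set is {EmpID, HireDate, JobTitle, Location, Project}), so split on EmpID, Project --> HireDate, JobTitle, Location into {EmpID, HireDate, JobTitle, Location, Project} and {EmpID, ManagerID, Project, Salary}.
In {EmpID, HireDate, JobTitle, Location, Project}, {EmpID} is not a superkey ({EmpID}⁺ restricted to this set is {EmpID, HireDate, Location}), so split on EmpID --> HireDate, Location into {EmpID, HireDate, Location} and {EmpID, JobTitle, Project}.
{EmpID, HireDate, Location}: every determinant is a superkey — BCNF.
{EmpID, JobTitle, Project}: every determinant is a superkey — BCNF.
In {EmpID, ManagerID, Project, Salary}, {ManagerID} is not a superkey ({ManagerID}⁺ restricted to this set is {ManagerID, Salary}), so split on ManagerID --> Salary into {ManagerID, Salary} and {EmpID, ManagerID, Project}.
{ManagerID, Salary}: every determinant is a superkey — BCNF.
{EmpID, ManagerID, Project}: every determinant is a superkey — BCNF.

{EmpID, HireDate, Location}; {EmpID, JobTitle, Project}; {EmpID, ManagerID, Project}; {ManagerID, Salary}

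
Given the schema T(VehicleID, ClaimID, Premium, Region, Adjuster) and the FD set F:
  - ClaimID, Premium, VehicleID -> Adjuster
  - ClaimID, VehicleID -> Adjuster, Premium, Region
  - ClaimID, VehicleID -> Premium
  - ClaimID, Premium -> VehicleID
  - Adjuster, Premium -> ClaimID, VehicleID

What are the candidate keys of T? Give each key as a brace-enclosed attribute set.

{Adjuster, Premium}, {ClaimID, Premium}, {ClaimID, VehicleID}

Closure of {Adjuster, Premium} is {Adjuster, ClaimID, Premium, Region, VehicleID}, the whole schema; {Adjuster, Premium} is a candidate key.
Closure of {ClaimID, Premium} is {Adjuster, ClaimID, Premium, Region, VehicleID}, the whole schema; {ClaimID, Premium} is a candidate key.
Closure of {ClaimID, VehicleID} is {Adjuster, ClaimID, Premium, Region, VehicleID}, the whole schema; {ClaimID, VehicleID} is a candidate key.
Any other superkey properly contains one of these, so there are no further candidate keys.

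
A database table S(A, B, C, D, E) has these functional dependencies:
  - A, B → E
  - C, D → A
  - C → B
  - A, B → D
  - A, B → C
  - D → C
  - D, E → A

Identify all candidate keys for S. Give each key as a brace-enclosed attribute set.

{A, B}, {A, C}, {D}

{D} is a candidate key since {D}⁺ = {A, B, C, D, E} covers every attribute.
{A, B} is a candidate key since {A, B}⁺ = {A, B, C, D, E} covers every attribute.
{A, C} is a candidate key since {A, C}⁺ = {A, B, C, D, E} covers every attribute.
These are minimal and exhaustive — every other superkey contains one of them.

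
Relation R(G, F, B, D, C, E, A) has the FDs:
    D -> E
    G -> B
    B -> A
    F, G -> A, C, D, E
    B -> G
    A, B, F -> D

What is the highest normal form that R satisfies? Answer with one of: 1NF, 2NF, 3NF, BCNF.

1NF

Candidate keys: {B, F}, {F, G}. Prime attributes: {B, F, G}.
For D -> E we have {D}⁺ = {D, E}; {D} is not a superkey, so BCNF fails.
D -> E determines the non-prime attribute {E} from a non-superkey — 3NF is violated.
The proper key subset {B} of {B, F} determines non-prime {A}, so the relation is not even in 2NF.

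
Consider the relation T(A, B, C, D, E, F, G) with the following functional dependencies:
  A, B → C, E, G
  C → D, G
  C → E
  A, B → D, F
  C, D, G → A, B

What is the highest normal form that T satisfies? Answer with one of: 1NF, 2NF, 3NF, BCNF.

BCNF

Candidate keys: {A, B}, {C}. Prime attributes: {A, B, C}.
The left-hand side of every FD is a superkey, so BCNF is satisfied.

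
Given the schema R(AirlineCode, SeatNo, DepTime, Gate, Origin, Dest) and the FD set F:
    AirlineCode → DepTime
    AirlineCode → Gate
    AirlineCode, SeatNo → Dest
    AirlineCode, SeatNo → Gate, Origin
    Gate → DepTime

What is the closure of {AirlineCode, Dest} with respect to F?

Start with {AirlineCode, Dest}.
AirlineCode → DepTime applies; add {DepTime} → now {AirlineCode, DepTime, Dest}.
AirlineCode → Gate applies; add {Gate} → now {AirlineCode, DepTime, Dest, Gate}.
No further FD applies.

{AirlineCode, DepTime, Dest, Gate}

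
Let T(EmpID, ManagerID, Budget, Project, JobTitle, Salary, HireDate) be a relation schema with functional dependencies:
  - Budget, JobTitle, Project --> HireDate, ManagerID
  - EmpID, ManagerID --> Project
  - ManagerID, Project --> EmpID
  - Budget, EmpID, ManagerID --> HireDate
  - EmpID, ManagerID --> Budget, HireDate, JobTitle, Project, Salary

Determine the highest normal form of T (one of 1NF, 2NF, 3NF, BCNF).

BCNF

Candidate keys: {Budget, JobTitle, Project}, {EmpID, ManagerID}, {ManagerID, Project}. Prime attributes: {Budget, EmpID, JobTitle, ManagerID, Project}.
Every FD has a superkey on the left, so the relation is in BCNF.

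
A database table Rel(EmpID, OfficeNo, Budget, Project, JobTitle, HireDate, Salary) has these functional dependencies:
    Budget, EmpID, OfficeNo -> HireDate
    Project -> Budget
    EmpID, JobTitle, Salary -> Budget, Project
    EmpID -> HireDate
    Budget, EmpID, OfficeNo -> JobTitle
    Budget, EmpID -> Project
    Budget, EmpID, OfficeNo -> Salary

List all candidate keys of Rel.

{EmpID, OfficeNo} never appear on the right of any FD, so every key must include all of them.
{Budget, EmpID, OfficeNo}⁺ = {Budget, EmpID, HireDate, JobTitle, OfficeNo, Project, Salary}, which is every attribute, so {Budget, EmpID, OfficeNo} is a candidate key.
{EmpID, OfficeNo, Project}⁺ = {Budget, EmpID, HireDate, JobTitle, OfficeNo, Project, Salary}, which is every attribute, so {EmpID, OfficeNo, Project} is a candidate key.
{EmpID, JobTitle, OfficeNo, Salary}⁺ = {Budget, EmpID, HireDate, JobTitle, OfficeNo, Project, Salary}, which is every attribute, so {EmpID, JobTitle, OfficeNo, Salary} is a candidate key.
These are minimal and exhaustive — every other superkey contains one of them.

{Budget, EmpID, OfficeNo}, {EmpID, JobTitle, OfficeNo, Salary}, {EmpID, OfficeNo, Project}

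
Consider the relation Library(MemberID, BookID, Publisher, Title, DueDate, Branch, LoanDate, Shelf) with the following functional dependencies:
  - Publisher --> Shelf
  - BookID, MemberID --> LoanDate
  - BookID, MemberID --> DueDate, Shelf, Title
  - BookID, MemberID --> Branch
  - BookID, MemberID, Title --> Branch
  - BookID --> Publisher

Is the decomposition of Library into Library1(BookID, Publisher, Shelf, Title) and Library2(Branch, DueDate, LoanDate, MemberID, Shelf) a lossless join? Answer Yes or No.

No

The shared attributes are {Shelf} and {Shelf}⁺ = {Shelf}.
Neither Library1 nor Library2 is contained in that closure, so the decomposition is lossy.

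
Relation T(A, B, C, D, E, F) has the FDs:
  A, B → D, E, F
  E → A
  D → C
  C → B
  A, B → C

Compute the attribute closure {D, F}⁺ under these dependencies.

{B, C, D, F}

Start with {D, F}.
D → C applies; add {C} → now {C, D, F}.
C → B applies; add {B} → now {B, C, D, F}.
No further FD applies.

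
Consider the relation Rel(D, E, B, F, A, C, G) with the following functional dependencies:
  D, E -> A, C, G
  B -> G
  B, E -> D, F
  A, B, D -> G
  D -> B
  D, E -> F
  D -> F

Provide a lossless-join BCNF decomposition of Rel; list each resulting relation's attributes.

Candidate keys of the original relation: {B, E}, {D, E}.
{A, B, C, D, E, F, G}: {B} determines {B, G} here but is not a superkey — split on B -> G, giving {B, G} and {A, B, C, D, E, F}.
{B, G} has no BCNF violation.
{A, B, C, D, E, F}: {A, B, D} determines {A, B, D, F} here but is not a superkey — split on A, B, D -> F, giving {A, B, D, F} and {A, B, C, D, E}.
{A, B, D, F}: {D} determines {B, D, F} here but is not a superkey — split on D -> B, F, giving {B, D, F} and {A, D}.
{B, D, F} has no BCNF violation.
{A, D} has no BCNF violation.
{A, B, C, D, E}: {D} determines {B, D} here but is not a superkey — split on D -> B, giving {B, D} and {A, C, D, E}.
{B, D} has no BCNF violation.
{A, C, D, E} has no BCNF violation.

{A, C, D, E}; {B, D, F}; {B, G}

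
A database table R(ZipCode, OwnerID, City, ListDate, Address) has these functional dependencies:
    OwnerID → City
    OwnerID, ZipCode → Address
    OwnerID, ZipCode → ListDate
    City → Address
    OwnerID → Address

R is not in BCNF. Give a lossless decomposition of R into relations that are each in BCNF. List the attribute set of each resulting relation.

{Address, City}; {City, OwnerID}; {ListDate, OwnerID, ZipCode}

Candidate key of the original relation: {OwnerID, ZipCode}.
In {Address, City, ListDate, OwnerID, ZipCode}, {OwnerID} is not a superkey ({OwnerID}⁺ restricted to this set is {Address, City, OwnerID}), so split on OwnerID → Address, City into {Address, City, OwnerID} and {ListDate, OwnerID, ZipCode}.
In {Address, City, OwnerID}, {City} is not a superkey ({City}⁺ restricted to this set is {Address, City}), so split on City → Address into {Address, City} and {City, OwnerID}.
{Address, City} is in BCNF.
{City, OwnerID} is in BCNF.
{ListDate, OwnerID, ZipCode} is in BCNF.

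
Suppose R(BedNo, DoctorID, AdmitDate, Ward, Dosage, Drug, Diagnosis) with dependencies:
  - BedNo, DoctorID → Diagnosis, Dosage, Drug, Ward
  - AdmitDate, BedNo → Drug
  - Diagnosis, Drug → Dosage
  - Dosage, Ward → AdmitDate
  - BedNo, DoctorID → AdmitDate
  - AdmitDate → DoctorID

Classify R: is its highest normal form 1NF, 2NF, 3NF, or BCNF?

Candidate keys: {AdmitDate, BedNo}, {BedNo, Diagnosis, Drug, Ward}, {BedNo, DoctorID}, {BedNo, Dosage, Ward}. Prime attributes: {AdmitDate, BedNo, Diagnosis, DoctorID, Dosage, Drug, Ward}.
Diagnosis, Drug → Dosage breaks BCNF: {Diagnosis, Drug}⁺ = {Diagnosis, Dosage, Drug}, so {Diagnosis, Drug} is not a superkey.
But every attribute on its right side ({Dosage}) is prime, and the same holds for every other non-superkey FD, so 3NF still holds.

3NF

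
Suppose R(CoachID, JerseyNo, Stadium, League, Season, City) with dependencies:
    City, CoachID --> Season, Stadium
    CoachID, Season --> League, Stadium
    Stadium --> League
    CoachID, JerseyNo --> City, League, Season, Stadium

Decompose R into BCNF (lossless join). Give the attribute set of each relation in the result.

{City, CoachID, JerseyNo}; {City, CoachID, Season}; {CoachID, Season, Stadium}; {League, Stadium}

Candidate key of the original relation: {CoachID, JerseyNo}.
In {City, CoachID, JerseyNo, League, Season, Stadium}, {City, CoachID} is not a superkey ({City, CoachID}⁺ restricted to this set is {City, CoachID, League, Season, Stadium}), so split on City, CoachID --> League, Season, Stadium into {City, CoachID, League, Season, Stadium} and {City, CoachID, JerseyNo}.
In {City, CoachID, League, Season, Stadium}, {CoachID, Season} is not a superkey ({CoachID, Season}⁺ restricted to this set is {CoachID, League, Season, Stadium}), so split on CoachID, Season --> League, Stadium into {CoachID, League, Season, Stadium} and {City, CoachID, Season}.
In {CoachID, League, Season, Stadium}, {Stadium} is not a superkey ({Stadium}⁺ restricted to this set is {League, Stadium}), so split on Stadium --> League into {League, Stadium} and {CoachID, Season, Stadium}.
{League, Stadium} has no BCNF violation.
{CoachID, Season, Stadium} has no BCNF violation.
{City, CoachID, Season} has no BCNF violation.
{City, CoachID, JerseyNo} has no BCNF violation.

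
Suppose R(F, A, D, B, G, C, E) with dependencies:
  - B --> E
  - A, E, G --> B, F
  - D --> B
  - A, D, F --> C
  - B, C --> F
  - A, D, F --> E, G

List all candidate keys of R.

{A, C, D}, {A, D, F}, {A, D, G}

No FD produces {A, D}, so they must be in every candidate key.
{A, C, D}⁺ = {A, B, C, D, E, F, G} — all of the relation — so {A, C, D} is a candidate key.
{A, D, F}⁺ = {A, B, C, D, E, F, G} — all of the relation — so {A, D, F} is a candidate key.
{A, D, G}⁺ = {A, B, C, D, E, F, G} — all of the relation — so {A, D, G} is a candidate key.
No proper subset of any of these is a key, and no other minimal superkey exists.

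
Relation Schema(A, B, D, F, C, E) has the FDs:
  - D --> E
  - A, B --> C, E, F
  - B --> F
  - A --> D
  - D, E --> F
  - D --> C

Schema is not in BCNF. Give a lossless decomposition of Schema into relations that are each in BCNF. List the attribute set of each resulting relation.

{A, B}; {A, D}; {C, D, E, F}

Candidate key of the original relation: {A, B}.
Within {A, B, C, D, E, F}: {D}⁺ ∩ {A, B, C, D, E, F} = {C, D, E, F}, not the whole set, so D --> C, E, F violates BCNF; decompose into {C, D, E, F} and {A, B, D}.
{C, D, E, F}: every determinant is a superkey — BCNF.
Within {A, B, D}: {A}⁺ ∩ {A, B, D} = {A, D}, not the whole set, so A --> D violates BCNF; decompose into {A, D} and {A, B}.
{A, D}: every determinant is a superkey — BCNF.
{A, B}: every determinant is a superkey — BCNF.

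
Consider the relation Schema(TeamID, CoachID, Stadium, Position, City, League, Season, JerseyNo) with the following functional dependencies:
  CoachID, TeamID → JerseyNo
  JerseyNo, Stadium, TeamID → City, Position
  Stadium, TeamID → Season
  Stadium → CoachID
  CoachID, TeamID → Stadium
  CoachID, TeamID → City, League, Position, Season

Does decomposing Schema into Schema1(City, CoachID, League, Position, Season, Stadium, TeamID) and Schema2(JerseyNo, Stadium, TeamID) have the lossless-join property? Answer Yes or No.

Common attributes: {Stadium, TeamID}; their closure is {City, CoachID, JerseyNo, League, Position, Season, Stadium, TeamID}.
Schema1 is contained in that closure, so Schema1 ∩ Schema2 → Schema1 holds and the join is lossless.

Yes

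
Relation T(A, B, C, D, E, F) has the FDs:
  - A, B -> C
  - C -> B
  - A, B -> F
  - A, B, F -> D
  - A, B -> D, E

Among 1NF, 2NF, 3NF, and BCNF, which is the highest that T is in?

3NF

Candidate keys: {A, B}, {A, C}. Prime attributes: {A, B, C}.
C -> B breaks BCNF: {C}⁺ = {B, C}, so {C} is not a superkey.
Since {B} ⊆ prime attributes and every other non-superkey FD also has a prime right side, the schema is in 3NF.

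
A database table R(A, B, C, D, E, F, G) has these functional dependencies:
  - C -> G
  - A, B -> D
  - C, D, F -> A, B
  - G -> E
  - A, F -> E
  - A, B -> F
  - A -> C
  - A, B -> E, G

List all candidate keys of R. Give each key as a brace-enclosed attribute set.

{A, B}⁺ = {A, B, C, D, E, F, G}, which is every attribute, so {A, B} is a candidate key.
{A, D, F}⁺ = {A, B, C, D, E, F, G}, which is every attribute, so {A, D, F} is a candidate key.
{C, D, F}⁺ = {A, B, C, D, E, F, G}, which is every attribute, so {C, D, F} is a candidate key.
No proper subset of any of these is a key, and no other minimal superkey exists.

{A, B}, {A, D, F}, {C, D, F}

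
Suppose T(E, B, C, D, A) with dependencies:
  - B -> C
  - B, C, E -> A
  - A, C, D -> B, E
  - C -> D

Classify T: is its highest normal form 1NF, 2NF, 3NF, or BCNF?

Candidate keys: {A, B}, {A, C}, {B, E}. Prime attributes: {A, B, C, E}.
B -> C breaks BCNF: {B}⁺ = {B, C, D}, so {B} is not a superkey.
C -> D has non-prime {D} on the right and a non-superkey on the left, so 3NF fails.
Since {B} ⊂ {A, B} and {B}⁺ ⊇ {D} with {D} non-prime, there is a partial dependency; 2NF fails.

1NF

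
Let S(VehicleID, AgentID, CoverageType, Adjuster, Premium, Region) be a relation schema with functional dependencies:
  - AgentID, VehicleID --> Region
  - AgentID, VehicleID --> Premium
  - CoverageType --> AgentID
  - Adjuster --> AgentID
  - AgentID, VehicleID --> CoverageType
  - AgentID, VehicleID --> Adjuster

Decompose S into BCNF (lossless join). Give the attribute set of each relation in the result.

Candidate keys of the original relation: {Adjuster, VehicleID}, {AgentID, VehicleID}, {CoverageType, VehicleID}.
Within {Adjuster, AgentID, CoverageType, Premium, Region, VehicleID}: {CoverageType}⁺ ∩ {Adjuster, AgentID, CoverageType, Premium, Region, VehicleID} = {AgentID, CoverageType}, not the whole set, so CoverageType --> AgentID violates BCNF; decompose into {AgentID, CoverageType} and {Adjuster, CoverageType, Premium, Region, VehicleID}.
{AgentID, CoverageType} is in BCNF.
{Adjuster, CoverageType, Premium, Region, VehicleID} is in BCNF.

{Adjuster, CoverageType, Premium, Region, VehicleID}; {AgentID, CoverageType}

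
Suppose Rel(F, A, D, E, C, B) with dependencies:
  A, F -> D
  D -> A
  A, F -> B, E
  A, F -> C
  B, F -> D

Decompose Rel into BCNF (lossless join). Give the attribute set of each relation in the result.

Candidate keys of the original relation: {A, F}, {B, F}, {D, F}.
In {A, B, C, D, E, F}, {D} is not a superkey ({D}⁺ restricted to this set is {A, D}), so split on D -> A into {A, D} and {B, C, D, E, F}.
{A, D} is in BCNF.
{B, C, D, E, F} is in BCNF.

{A, D}; {B, C, D, E, F}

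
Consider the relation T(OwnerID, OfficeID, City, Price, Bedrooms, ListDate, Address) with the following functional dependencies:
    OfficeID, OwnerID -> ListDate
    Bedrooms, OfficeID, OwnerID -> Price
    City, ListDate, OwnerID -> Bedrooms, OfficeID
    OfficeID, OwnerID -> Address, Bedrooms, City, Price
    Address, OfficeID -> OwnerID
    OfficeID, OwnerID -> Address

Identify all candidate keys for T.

{Address, OfficeID}⁺ = {Address, Bedrooms, City, ListDate, OfficeID, OwnerID, Price} — all of the relation — so {Address, OfficeID} is a candidate key.
{OfficeID, OwnerID}⁺ = {Address, Bedrooms, City, ListDate, OfficeID, OwnerID, Price} — all of the relation — so {OfficeID, OwnerID} is a candidate key.
{City, ListDate, OwnerID}⁺ = {Address, Bedrooms, City, ListDate, OfficeID, OwnerID, Price} — all of the relation — so {City, ListDate, OwnerID} is a candidate key.
No proper subset of any of these is a key, and no other minimal superkey exists.

{Address, OfficeID}, {City, ListDate, OwnerID}, {OfficeID, OwnerID}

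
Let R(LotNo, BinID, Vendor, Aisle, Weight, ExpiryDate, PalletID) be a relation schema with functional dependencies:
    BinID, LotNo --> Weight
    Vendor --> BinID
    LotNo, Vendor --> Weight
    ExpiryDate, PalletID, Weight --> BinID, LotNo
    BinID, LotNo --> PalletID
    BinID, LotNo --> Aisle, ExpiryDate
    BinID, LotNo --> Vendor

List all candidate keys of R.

{BinID, LotNo}, {ExpiryDate, PalletID, Weight}, {LotNo, Vendor}

{BinID, LotNo}⁺ = {Aisle, BinID, ExpiryDate, LotNo, PalletID, Vendor, Weight} — all of the relation — so {BinID, LotNo} is a candidate key.
{LotNo, Vendor}⁺ = {Aisle, BinID, ExpiryDate, LotNo, PalletID, Vendor, Weight} — all of the relation — so {LotNo, Vendor} is a candidate key.
{ExpiryDate, PalletID, Weight}⁺ = {Aisle, BinID, ExpiryDate, LotNo, PalletID, Vendor, Weight} — all of the relation — so {ExpiryDate, PalletID, Weight} is a candidate key.
These are minimal and exhaustive — every other superkey contains one of them.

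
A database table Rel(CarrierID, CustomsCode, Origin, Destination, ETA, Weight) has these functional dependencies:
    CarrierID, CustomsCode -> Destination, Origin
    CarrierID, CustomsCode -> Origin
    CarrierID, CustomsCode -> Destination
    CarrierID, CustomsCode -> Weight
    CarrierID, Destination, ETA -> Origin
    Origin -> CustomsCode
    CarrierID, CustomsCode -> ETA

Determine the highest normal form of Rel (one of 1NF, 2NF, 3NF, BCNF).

3NF

Candidate keys: {CarrierID, CustomsCode}, {CarrierID, Destination, ETA}, {CarrierID, Origin}. Prime attributes: {CarrierID, CustomsCode, Destination, ETA, Origin}.
For Origin -> CustomsCode we have {Origin}⁺ = {CustomsCode, Origin}; {Origin} is not a superkey, so BCNF fails.
But every attribute on its right side ({CustomsCode}) is prime, and the same holds for every other non-superkey FD, so 3NF still holds.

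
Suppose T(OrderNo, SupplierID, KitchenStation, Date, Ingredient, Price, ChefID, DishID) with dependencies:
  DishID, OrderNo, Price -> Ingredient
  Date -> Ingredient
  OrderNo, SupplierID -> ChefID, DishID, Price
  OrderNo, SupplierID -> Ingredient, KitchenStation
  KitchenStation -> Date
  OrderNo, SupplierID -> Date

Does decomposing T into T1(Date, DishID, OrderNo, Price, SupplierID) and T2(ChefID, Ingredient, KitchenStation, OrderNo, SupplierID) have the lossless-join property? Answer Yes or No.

Common attributes: {OrderNo, SupplierID}; their closure is {ChefID, Date, DishID, Ingredient, KitchenStation, OrderNo, Price, SupplierID}.
This includes all of T1, so the common attributes are a superkey of T1 — the join is lossless.

Yes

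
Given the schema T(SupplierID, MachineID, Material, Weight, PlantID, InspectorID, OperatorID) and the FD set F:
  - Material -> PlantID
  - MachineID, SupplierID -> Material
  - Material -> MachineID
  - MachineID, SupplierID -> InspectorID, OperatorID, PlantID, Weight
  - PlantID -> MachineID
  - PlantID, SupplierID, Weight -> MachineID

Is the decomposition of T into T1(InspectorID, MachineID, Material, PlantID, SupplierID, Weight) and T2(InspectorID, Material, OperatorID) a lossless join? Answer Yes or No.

No

T1 ∩ T2 = {InspectorID, Material}; its closure under F is {InspectorID, MachineID, Material, PlantID}.
The closure covers neither T1 nor T2 entirely; the join is not lossless.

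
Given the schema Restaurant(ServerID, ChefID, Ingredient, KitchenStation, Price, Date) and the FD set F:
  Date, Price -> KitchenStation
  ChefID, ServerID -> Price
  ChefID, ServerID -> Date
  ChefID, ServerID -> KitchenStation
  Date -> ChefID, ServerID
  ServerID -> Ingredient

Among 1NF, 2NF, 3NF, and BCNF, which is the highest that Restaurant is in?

Candidate keys: {ChefID, ServerID}, {Date}. Prime attributes: {ChefID, Date, ServerID}.
ServerID -> Ingredient breaks BCNF: {ServerID}⁺ = {Ingredient, ServerID}, so {ServerID} is not a superkey.
Because {Ingredient} is non-prime and the left side of ServerID -> Ingredient is not a superkey, the relation is not in 3NF.
{ServerID} is a proper subset of the key {ChefID, ServerID}, and {ServerID}⁺ contains the non-prime attribute {Ingredient} — a partial dependency, so 2NF is violated.

1NF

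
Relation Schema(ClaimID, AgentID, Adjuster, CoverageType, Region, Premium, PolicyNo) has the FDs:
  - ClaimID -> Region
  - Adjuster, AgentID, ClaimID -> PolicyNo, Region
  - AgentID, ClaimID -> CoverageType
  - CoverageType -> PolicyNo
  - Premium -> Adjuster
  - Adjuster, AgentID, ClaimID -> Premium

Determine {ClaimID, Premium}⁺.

{Adjuster, ClaimID, Premium, Region}

Start with {ClaimID, Premium}.
ClaimID -> Region applies; add {Region} → now {ClaimID, Premium, Region}.
Premium -> Adjuster applies; add {Adjuster} → now {Adjuster, ClaimID, Premium, Region}.
No further FD applies.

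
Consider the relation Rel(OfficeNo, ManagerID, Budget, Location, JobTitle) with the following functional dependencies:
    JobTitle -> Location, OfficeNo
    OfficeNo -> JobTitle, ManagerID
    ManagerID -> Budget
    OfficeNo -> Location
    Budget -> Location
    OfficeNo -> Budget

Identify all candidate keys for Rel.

{JobTitle}, {OfficeNo}

{JobTitle}⁺ = {Budget, JobTitle, Location, ManagerID, OfficeNo} — all of the relation — so {JobTitle} is a candidate key.
{OfficeNo}⁺ = {Budget, JobTitle, Location, ManagerID, OfficeNo} — all of the relation — so {OfficeNo} is a candidate key.
These are minimal and exhaustive — every other superkey contains one of them.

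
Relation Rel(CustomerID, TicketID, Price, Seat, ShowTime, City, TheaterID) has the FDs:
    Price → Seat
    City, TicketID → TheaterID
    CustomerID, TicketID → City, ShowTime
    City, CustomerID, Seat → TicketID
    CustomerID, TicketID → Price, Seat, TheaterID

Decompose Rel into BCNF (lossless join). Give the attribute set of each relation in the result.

Candidate keys of the original relation: {City, CustomerID, Price}, {City, CustomerID, Seat}, {CustomerID, TicketID}.
{City, CustomerID, Price, Seat, ShowTime, TheaterID, TicketID}: {Price} determines {Price, Seat} here but is not a superkey — split on Price → Seat, giving {Price, Seat} and {City, CustomerID, Price, ShowTime, TheaterID, TicketID}.
{Price, Seat} has no BCNF violation.
{City, CustomerID, Price, ShowTime, TheaterID, TicketID}: {City, TicketID} determines {City, TheaterID, TicketID} here but is not a superkey — split on City, TicketID → TheaterID, giving {City, TheaterID, TicketID} and {City, CustomerID, Price, ShowTime, TicketID}.
{City, TheaterID, TicketID} has no BCNF violation.
{City, CustomerID, Price, ShowTime, TicketID} has no BCNF violation.

{City, CustomerID, Price, ShowTime, TicketID}; {City, TheaterID, TicketID}; {Price, Seat}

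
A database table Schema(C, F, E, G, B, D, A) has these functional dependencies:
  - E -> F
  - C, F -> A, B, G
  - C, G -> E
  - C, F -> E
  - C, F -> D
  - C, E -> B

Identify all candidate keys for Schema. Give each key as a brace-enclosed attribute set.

{C, E}, {C, F}, {C, G}

Attributes never on any right-hand side: {C} — every candidate key must contain it.
{C, E}⁺ = {A, B, C, D, E, F, G}, which is every attribute, so {C, E} is a candidate key.
{C, F}⁺ = {A, B, C, D, E, F, G}, which is every attribute, so {C, F} is a candidate key.
{C, G}⁺ = {A, B, C, D, E, F, G}, which is every attribute, so {C, G} is a candidate key.
These are minimal and exhaustive — every other superkey contains one of them.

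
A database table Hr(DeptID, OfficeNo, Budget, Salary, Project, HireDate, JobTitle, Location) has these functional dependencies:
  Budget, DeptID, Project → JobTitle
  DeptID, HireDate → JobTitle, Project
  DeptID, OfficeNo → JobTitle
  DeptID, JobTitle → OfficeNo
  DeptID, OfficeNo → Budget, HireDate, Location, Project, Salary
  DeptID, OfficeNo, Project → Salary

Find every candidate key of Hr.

{Budget, DeptID, Project}, {DeptID, HireDate}, {DeptID, JobTitle}, {DeptID, OfficeNo}

No FD produces {DeptID}, so it must be in every candidate key.
{DeptID, HireDate}⁺ = {Budget, DeptID, HireDate, JobTitle, Location, OfficeNo, Project, Salary}, which is every attribute, so {DeptID, HireDate} is a candidate key.
{DeptID, JobTitle}⁺ = {Budget, DeptID, HireDate, JobTitle, Location, OfficeNo, Project, Salary}, which is every attribute, so {DeptID, JobTitle} is a candidate key.
{DeptID, OfficeNo}⁺ = {Budget, DeptID, HireDate, JobTitle, Location, OfficeNo, Project, Salary}, which is every attribute, so {DeptID, OfficeNo} is a candidate key.
{Budget, DeptID, Project}⁺ = {Budget, DeptID, HireDate, JobTitle, Location, OfficeNo, Project, Salary}, which is every attribute, so {Budget, DeptID, Project} is a candidate key.
These are minimal and exhaustive — every other superkey contains one of them.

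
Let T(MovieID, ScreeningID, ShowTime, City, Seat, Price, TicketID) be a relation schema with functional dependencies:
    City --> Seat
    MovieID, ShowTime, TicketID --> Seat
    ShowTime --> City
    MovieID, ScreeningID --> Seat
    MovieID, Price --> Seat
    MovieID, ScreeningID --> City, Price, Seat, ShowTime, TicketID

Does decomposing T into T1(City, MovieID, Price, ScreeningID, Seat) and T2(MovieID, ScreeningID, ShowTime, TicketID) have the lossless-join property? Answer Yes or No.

Yes

Common attributes: {MovieID, ScreeningID}; their closure is {City, MovieID, Price, ScreeningID, Seat, ShowTime, TicketID}.
Since T1 ⊆ {City, MovieID, Price, ScreeningID, Seat, ShowTime, TicketID}, the intersection is a superkey of T1; the decomposition is lossless.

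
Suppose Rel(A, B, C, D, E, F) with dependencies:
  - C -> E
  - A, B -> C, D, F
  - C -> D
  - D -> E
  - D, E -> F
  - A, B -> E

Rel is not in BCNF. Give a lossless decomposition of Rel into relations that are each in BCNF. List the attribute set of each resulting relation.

{A, B, C}; {C, D}; {D, E, F}

Candidate key of the original relation: {A, B}.
In {A, B, C, D, E, F}, {C} is not a superkey ({C}⁺ restricted to this set is {C, D, E, F}), so split on C -> D, E, F into {C, D, E, F} and {A, B, C}.
In {C, D, E, F}, {D} is not a superkey ({D}⁺ restricted to this set is {D, E, F}), so split on D -> E, F into {D, E, F} and {C, D}.
{D, E, F}: every determinant is a superkey — BCNF.
{C, D}: every determinant is a superkey — BCNF.
{A, B, C}: every determinant is a superkey — BCNF.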